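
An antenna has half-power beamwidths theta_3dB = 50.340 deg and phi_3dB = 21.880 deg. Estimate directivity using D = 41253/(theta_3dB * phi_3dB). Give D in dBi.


D_linear = 41253 / (50.340 * 21.880) = 37.45372
D_dBi = 10 * log10(37.45372) = 15.73 dBi

15.73 dBi


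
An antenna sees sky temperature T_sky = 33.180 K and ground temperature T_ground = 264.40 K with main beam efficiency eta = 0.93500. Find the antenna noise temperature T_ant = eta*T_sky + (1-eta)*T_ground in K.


T_ant = 0.93500 * 33.180 + (1 - 0.93500) * 264.40 = 48.21 K

48.21 K


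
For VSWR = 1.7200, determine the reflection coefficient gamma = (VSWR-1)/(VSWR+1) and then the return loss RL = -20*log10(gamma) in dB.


gamma = (1.7200 - 1) / (1.7200 + 1) = 0.2647059
RL = -20 * log10(0.2647059) = 11.54 dB

11.54 dB


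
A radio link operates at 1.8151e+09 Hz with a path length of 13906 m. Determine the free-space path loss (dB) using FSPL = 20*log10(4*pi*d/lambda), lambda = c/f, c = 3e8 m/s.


lambda = c / f = 3.0000e+08 / 1.8151e+09 = 0.1652801 m
FSPL = 20 * log10(4*pi*13906/0.1652801) = 120.5 dB

120.5 dB


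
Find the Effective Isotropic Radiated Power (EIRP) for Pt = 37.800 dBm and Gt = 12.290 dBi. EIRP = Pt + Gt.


EIRP = Pt + Gt = 37.800 + 12.290 = 50.09 dBm

50.09 dBm


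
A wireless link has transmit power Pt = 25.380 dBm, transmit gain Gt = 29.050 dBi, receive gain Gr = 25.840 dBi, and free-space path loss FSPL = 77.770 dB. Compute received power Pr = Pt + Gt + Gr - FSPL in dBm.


Pr = 25.380 + 29.050 + 25.840 - 77.770 = 2.50 dBm

2.50 dBm


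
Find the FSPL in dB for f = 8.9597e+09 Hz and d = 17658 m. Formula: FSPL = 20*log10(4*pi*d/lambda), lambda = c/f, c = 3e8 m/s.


lambda = c / f = 3.0000e+08 / 8.9597e+09 = 0.03348326 m
FSPL = 20 * log10(4*pi*17658/0.03348326) = 136.4 dB

136.4 dB


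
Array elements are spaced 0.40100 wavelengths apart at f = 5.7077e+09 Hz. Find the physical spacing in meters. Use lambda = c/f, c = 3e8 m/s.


lambda = c / f = 3.0000e+08 / 5.7077e+09 = 0.05256058 m
d = 0.40100 * 0.05256058 = 0.02108 m

0.02108 m


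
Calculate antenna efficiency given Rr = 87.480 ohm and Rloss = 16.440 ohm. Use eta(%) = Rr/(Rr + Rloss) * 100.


eta = 87.480 / (87.480 + 16.440) * 100 = 84.18%

84.18%


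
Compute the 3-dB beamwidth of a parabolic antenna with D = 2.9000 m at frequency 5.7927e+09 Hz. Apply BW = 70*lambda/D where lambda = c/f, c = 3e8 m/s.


lambda = c / f = 3.0000e+08 / 5.7927e+09 = 0.05178932 m
BW = 70 * 0.05178932 / 2.9000 = 1.250 deg

1.250 deg


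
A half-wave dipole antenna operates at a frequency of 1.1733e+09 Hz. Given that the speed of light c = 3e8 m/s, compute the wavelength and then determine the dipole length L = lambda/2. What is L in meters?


lambda = c / f = 3.0000e+08 / 1.1733e+09 = 0.2556891 m
L = lambda / 2 = 0.2556891 / 2 = 0.1278 m

0.1278 m


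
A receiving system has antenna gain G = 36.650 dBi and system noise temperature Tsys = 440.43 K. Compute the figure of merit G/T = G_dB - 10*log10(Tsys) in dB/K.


G/T = 36.650 - 10*log10(440.43) = 36.650 - 26.43877 = 10.21 dB/K

10.21 dB/K


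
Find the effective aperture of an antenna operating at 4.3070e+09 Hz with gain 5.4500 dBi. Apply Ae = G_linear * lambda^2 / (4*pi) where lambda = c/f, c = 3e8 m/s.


lambda = c / f = 3.0000e+08 / 4.3070e+09 = 0.06965405 m
G_linear = 10^(5.4500/10) = 3.507519
Ae = G_linear * lambda^2 / (4*pi) = 3.507519 * 0.06965405^2 / (4*pi) = 1.354e-03 m^2

1.354e-03 m^2


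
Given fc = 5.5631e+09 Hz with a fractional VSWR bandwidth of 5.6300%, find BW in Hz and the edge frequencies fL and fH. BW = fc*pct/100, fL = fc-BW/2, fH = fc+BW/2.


BW = 5.5631e+09 * 5.6300/100 = 3.132025e+08 Hz
fL = 5.5631e+09 - 3.132025e+08/2 = 5.406e+09 Hz
fH = 5.5631e+09 + 3.132025e+08/2 = 5.720e+09 Hz

BW=3.132e+08 Hz, fL=5.406e+09 Hz, fH=5.720e+09 Hz


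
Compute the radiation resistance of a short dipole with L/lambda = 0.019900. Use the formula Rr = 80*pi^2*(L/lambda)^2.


Rr = 80 * pi^2 * (0.019900)^2 = 80 * 9.869604 * 3.960100e-04 = 0.3127 ohm

0.3127 ohm


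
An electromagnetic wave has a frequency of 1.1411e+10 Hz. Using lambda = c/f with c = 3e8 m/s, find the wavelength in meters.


lambda = c / f = 3.0000e+08 / 1.1411e+10 = 0.02629 m

0.02629 m


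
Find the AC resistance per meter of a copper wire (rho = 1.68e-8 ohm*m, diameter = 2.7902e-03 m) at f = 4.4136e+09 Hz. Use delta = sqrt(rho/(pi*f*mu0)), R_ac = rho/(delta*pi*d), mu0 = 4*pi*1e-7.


delta = sqrt(1.68e-8 / (pi * 4.4136e+09 * 4*pi*1e-7)) = 9.819249e-07 m
R_ac = 1.68e-8 / (9.819249e-07 * pi * 2.7902e-03) = 1.952 ohm/m

1.952 ohm/m


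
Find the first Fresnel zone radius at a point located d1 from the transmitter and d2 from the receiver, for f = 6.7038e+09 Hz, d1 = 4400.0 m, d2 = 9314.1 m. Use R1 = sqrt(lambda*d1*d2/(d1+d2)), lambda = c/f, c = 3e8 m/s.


lambda = c / f = 3.0000e+08 / 6.7038e+09 = 0.04475074 m
R1 = sqrt(0.04475074 * 4400.0 * 9314.1 / (4400.0 + 9314.1)) = 11.56 m

11.56 m


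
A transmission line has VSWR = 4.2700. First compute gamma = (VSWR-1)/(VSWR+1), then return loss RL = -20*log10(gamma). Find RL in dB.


gamma = (4.2700 - 1) / (4.2700 + 1) = 0.6204934
RL = -20 * log10(0.6204934) = 4.145 dB

4.145 dB


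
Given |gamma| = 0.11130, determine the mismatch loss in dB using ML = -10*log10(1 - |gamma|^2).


ML = -10 * log10(1 - 0.11130^2) = -10 * log10(0.98761231) = 0.05414 dB

0.05414 dB


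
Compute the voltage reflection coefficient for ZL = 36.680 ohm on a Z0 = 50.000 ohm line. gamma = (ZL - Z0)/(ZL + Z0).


gamma = (36.680 - 50.000) / (36.680 + 50.000) = -0.1537

-0.1537


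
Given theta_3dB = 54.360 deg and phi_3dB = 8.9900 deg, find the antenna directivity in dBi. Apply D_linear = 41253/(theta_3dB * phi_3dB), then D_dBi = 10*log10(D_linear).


D_linear = 41253 / (54.360 * 8.9900) = 84.41437
D_dBi = 10 * log10(84.41437) = 19.26 dBi

19.26 dBi


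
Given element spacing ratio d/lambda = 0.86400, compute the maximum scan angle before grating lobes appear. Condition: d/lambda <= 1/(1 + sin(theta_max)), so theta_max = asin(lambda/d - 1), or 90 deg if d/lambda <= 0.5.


lambda/d - 1 = 1/0.86400 - 1 = 0.1574074
theta_max = asin(0.1574074) = 9.056 deg

9.056 deg


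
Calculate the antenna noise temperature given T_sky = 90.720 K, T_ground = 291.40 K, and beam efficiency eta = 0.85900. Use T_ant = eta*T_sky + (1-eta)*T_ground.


T_ant = 0.85900 * 90.720 + (1 - 0.85900) * 291.40 = 119.0 K

119.0 K


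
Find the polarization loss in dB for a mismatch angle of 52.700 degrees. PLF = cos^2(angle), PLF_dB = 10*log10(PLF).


PLF_linear = cos^2(52.700 deg) = 0.3672219
PLF_dB = 10 * log10(0.3672219) = -4.351 dB

-4.351 dB


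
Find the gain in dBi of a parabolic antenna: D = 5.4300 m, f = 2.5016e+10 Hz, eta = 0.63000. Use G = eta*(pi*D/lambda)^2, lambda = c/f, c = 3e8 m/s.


lambda = c / f = 3.0000e+08 / 2.5016e+10 = 0.01199232 m
G_linear = 0.63000 * (pi * 5.4300 / 0.01199232)^2 = 1.274775e+06
G_dBi = 10 * log10(1.274775e+06) = 61.05 dBi

61.05 dBi


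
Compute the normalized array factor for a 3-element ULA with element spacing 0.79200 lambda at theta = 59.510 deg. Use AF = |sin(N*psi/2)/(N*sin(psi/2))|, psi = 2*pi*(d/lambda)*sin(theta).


psi = 2*pi*0.79200*sin(59.510 deg) = 4.288151 rad
AF = |sin(3*4.288151/2) / (3*sin(4.288151/2))| = 0.05892

0.05892


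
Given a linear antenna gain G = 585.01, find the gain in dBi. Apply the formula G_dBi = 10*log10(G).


G_dBi = 10 * log10(585.01) = 27.67 dBi

27.67 dBi


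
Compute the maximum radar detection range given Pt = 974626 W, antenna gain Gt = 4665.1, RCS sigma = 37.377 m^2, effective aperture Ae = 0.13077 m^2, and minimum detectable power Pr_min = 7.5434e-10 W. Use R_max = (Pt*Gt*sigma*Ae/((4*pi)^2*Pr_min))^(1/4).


R^4 = 974626*4665.1*37.377*0.13077 / ((4*pi)^2 * 7.5434e-10) = 1.865626e+17
R_max = 1.865626e+17^0.25 = 20783 m

20783 m


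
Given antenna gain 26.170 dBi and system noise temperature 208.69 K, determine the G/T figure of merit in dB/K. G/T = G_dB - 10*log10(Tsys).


G/T = 26.170 - 10*log10(208.69) = 26.170 - 23.19502 = 2.975 dB/K

2.975 dB/K


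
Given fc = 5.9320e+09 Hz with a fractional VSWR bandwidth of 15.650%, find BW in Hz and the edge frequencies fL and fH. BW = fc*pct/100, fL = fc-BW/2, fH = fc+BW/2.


BW = 5.9320e+09 * 15.650/100 = 9.283580e+08 Hz
fL = 5.9320e+09 - 9.283580e+08/2 = 5.468e+09 Hz
fH = 5.9320e+09 + 9.283580e+08/2 = 6.396e+09 Hz

BW=9.284e+08 Hz, fL=5.468e+09 Hz, fH=6.396e+09 Hz


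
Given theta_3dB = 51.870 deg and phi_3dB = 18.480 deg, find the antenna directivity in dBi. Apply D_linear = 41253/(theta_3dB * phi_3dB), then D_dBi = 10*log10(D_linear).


D_linear = 41253 / (51.870 * 18.480) = 43.03654
D_dBi = 10 * log10(43.03654) = 16.34 dBi

16.34 dBi


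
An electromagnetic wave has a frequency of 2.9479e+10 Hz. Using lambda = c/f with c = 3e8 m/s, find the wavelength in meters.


lambda = c / f = 3.0000e+08 / 2.9479e+10 = 0.01018 m

0.01018 m


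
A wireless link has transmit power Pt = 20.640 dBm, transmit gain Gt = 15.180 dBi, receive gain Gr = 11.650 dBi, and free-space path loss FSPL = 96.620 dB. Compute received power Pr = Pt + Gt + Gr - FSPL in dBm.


Pr = 20.640 + 15.180 + 11.650 - 96.620 = -49.15 dBm

-49.15 dBm


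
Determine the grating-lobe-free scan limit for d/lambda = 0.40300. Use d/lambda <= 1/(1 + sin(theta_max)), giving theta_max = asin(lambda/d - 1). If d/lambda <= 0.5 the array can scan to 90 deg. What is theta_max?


lambda/d - 1 = 1/0.40300 - 1 = 1.481390 >= 1
d/lambda <= 0.5, so the array can scan to endfire without grating lobes: theta_max = 90 deg

90 deg


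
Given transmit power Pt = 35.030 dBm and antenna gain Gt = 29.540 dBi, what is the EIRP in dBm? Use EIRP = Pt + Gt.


EIRP = Pt + Gt = 35.030 + 29.540 = 64.57 dBm

64.57 dBm


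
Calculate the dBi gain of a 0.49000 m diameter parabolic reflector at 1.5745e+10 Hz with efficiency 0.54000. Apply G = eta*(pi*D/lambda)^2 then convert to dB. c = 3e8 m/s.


lambda = c / f = 3.0000e+08 / 1.5745e+10 = 0.01905367 m
G_linear = 0.54000 * (pi * 0.49000 / 0.01905367)^2 = 3524.751
G_dBi = 10 * log10(3524.751) = 35.47 dBi

35.47 dBi


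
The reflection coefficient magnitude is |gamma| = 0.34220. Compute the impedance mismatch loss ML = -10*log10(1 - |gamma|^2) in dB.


ML = -10 * log10(1 - 0.34220^2) = -10 * log10(0.88289916) = 0.5409 dB

0.5409 dB


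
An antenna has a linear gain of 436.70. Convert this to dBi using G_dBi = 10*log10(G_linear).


G_dBi = 10 * log10(436.70) = 26.40 dBi

26.40 dBi


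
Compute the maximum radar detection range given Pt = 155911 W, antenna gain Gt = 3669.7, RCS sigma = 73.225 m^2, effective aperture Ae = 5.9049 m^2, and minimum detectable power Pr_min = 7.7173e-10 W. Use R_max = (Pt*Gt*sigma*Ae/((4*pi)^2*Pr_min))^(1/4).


R^4 = 155911*3669.7*73.225*5.9049 / ((4*pi)^2 * 7.7173e-10) = 2.029991e+18
R_max = 2.029991e+18^0.25 = 37746 m

37746 m


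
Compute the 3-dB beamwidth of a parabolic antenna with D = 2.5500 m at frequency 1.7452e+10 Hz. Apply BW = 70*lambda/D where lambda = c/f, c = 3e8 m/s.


lambda = c / f = 3.0000e+08 / 1.7452e+10 = 0.01719001 m
BW = 70 * 0.01719001 / 2.5500 = 0.4719 deg

0.4719 deg


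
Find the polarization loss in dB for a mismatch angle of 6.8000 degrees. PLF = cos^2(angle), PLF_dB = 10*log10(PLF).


PLF_linear = cos^2(6.8000 deg) = 0.9859805
PLF_dB = 10 * log10(0.9859805) = -0.06132 dB

-0.06132 dB


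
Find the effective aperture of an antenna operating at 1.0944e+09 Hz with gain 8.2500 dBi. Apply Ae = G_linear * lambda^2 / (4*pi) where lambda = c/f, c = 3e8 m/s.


lambda = c / f = 3.0000e+08 / 1.0944e+09 = 0.2741228 m
G_linear = 10^(8.2500/10) = 6.683439
Ae = G_linear * lambda^2 / (4*pi) = 6.683439 * 0.2741228^2 / (4*pi) = 0.03997 m^2

0.03997 m^2


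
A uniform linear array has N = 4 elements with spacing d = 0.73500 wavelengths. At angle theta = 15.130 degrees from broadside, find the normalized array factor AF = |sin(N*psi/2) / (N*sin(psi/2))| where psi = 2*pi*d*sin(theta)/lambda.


psi = 2*pi*0.73500*sin(15.130 deg) = 1.205381 rad
AF = |sin(4*1.205381/2) / (4*sin(1.205381/2))| = 0.2944

0.2944


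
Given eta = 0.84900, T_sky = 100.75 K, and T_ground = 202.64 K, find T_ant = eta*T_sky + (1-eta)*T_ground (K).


T_ant = 0.84900 * 100.75 + (1 - 0.84900) * 202.64 = 116.1 K

116.1 K


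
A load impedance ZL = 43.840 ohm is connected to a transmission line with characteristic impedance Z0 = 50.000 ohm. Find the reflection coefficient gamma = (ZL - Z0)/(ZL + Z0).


gamma = (43.840 - 50.000) / (43.840 + 50.000) = -0.06564

-0.06564


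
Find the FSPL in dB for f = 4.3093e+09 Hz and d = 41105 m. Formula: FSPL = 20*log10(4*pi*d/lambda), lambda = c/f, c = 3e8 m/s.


lambda = c / f = 3.0000e+08 / 4.3093e+09 = 0.06961688 m
FSPL = 20 * log10(4*pi*41105/0.06961688) = 137.4 dB

137.4 dB


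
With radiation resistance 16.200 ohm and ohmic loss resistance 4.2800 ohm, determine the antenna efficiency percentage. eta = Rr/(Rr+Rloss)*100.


eta = 16.200 / (16.200 + 4.2800) * 100 = 79.10%

79.10%


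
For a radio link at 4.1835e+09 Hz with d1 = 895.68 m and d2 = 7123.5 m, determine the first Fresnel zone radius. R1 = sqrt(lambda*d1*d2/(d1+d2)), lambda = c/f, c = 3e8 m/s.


lambda = c / f = 3.0000e+08 / 4.1835e+09 = 0.07171029 m
R1 = sqrt(0.07171029 * 895.68 * 7123.5 / (895.68 + 7123.5)) = 7.554 m

7.554 m


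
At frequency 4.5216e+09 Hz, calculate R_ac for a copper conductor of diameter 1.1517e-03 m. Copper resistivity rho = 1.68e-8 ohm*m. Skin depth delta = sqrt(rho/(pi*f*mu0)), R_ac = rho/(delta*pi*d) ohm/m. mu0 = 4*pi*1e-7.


delta = sqrt(1.68e-8 / (pi * 4.5216e+09 * 4*pi*1e-7)) = 9.701272e-07 m
R_ac = 1.68e-8 / (9.701272e-07 * pi * 1.1517e-03) = 4.786 ohm/m

4.786 ohm/m


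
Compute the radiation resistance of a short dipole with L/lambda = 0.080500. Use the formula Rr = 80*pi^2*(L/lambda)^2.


Rr = 80 * pi^2 * (0.080500)^2 = 80 * 9.869604 * 6.480250e-03 = 5.117 ohm

5.117 ohm


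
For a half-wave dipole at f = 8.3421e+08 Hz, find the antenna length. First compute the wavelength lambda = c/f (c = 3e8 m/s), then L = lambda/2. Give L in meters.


lambda = c / f = 3.0000e+08 / 8.3421e+08 = 0.3596217 m
L = lambda / 2 = 0.3596217 / 2 = 0.1798 m

0.1798 m


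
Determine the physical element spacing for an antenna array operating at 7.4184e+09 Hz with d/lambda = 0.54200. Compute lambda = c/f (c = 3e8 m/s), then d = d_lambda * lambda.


lambda = c / f = 3.0000e+08 / 7.4184e+09 = 0.04043999 m
d = 0.54200 * 0.04043999 = 0.02192 m

0.02192 m


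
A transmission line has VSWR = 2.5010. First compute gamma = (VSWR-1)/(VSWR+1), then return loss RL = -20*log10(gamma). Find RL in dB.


gamma = (2.5010 - 1) / (2.5010 + 1) = 0.4287346
RL = -20 * log10(0.4287346) = 7.356 dB

7.356 dB


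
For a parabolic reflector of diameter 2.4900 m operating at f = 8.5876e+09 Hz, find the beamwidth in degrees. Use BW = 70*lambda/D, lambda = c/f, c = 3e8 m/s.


lambda = c / f = 3.0000e+08 / 8.5876e+09 = 0.03493409 m
BW = 70 * 0.03493409 / 2.4900 = 0.9821 deg

0.9821 deg


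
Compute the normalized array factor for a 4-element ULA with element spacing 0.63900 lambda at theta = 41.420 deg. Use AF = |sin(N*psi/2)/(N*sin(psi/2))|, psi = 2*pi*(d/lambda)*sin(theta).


psi = 2*pi*0.63900*sin(41.420 deg) = 2.656189 rad
AF = |sin(4*2.656189/2) / (4*sin(2.656189/2))| = 0.2126

0.2126


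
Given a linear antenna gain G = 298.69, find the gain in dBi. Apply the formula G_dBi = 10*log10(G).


G_dBi = 10 * log10(298.69) = 24.75 dBi

24.75 dBi


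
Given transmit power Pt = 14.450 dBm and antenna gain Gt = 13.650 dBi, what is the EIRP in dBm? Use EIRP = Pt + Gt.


EIRP = Pt + Gt = 14.450 + 13.650 = 28.10 dBm

28.10 dBm


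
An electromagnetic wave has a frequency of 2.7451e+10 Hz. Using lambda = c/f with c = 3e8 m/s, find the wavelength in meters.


lambda = c / f = 3.0000e+08 / 2.7451e+10 = 0.01093 m

0.01093 m


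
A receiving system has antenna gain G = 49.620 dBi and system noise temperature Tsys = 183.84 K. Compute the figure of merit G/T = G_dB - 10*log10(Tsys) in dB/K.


G/T = 49.620 - 10*log10(183.84) = 49.620 - 22.64440 = 26.98 dB/K

26.98 dB/K


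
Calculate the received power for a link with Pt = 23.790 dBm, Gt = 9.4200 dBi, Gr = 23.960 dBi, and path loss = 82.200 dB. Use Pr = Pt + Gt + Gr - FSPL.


Pr = 23.790 + 9.4200 + 23.960 - 82.200 = -25.03 dBm

-25.03 dBm


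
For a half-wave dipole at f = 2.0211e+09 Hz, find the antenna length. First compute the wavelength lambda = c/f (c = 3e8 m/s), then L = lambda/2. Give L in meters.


lambda = c / f = 3.0000e+08 / 2.0211e+09 = 0.1484340 m
L = lambda / 2 = 0.1484340 / 2 = 0.07422 m

0.07422 m


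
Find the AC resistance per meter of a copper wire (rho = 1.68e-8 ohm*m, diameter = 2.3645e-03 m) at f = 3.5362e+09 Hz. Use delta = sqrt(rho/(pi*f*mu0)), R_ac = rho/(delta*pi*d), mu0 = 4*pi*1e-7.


delta = sqrt(1.68e-8 / (pi * 3.5362e+09 * 4*pi*1e-7)) = 1.096999e-06 m
R_ac = 1.68e-8 / (1.096999e-06 * pi * 2.3645e-03) = 2.062 ohm/m

2.062 ohm/m


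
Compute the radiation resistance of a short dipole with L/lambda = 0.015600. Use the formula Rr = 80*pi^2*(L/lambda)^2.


Rr = 80 * pi^2 * (0.015600)^2 = 80 * 9.869604 * 2.433600e-04 = 0.1921 ohm

0.1921 ohm


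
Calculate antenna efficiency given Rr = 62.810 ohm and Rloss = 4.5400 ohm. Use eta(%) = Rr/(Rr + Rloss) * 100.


eta = 62.810 / (62.810 + 4.5400) * 100 = 93.26%

93.26%


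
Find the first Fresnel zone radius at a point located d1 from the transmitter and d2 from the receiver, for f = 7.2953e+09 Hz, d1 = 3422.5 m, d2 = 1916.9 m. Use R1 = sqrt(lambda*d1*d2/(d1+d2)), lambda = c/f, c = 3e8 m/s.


lambda = c / f = 3.0000e+08 / 7.2953e+09 = 0.04112237 m
R1 = sqrt(0.04112237 * 3422.5 * 1916.9 / (3422.5 + 1916.9)) = 7.108 m

7.108 m


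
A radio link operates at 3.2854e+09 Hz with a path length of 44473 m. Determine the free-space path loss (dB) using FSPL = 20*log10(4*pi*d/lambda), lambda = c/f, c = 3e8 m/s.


lambda = c / f = 3.0000e+08 / 3.2854e+09 = 0.09131308 m
FSPL = 20 * log10(4*pi*44473/0.09131308) = 135.7 dB

135.7 dB


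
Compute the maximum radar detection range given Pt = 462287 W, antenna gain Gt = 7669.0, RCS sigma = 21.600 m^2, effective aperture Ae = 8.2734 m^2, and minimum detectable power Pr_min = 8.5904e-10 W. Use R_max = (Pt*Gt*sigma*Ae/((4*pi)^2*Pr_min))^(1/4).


R^4 = 462287*7669.0*21.600*8.2734 / ((4*pi)^2 * 8.5904e-10) = 4.670411e+18
R_max = 4.670411e+18^0.25 = 46488 m

46488 m


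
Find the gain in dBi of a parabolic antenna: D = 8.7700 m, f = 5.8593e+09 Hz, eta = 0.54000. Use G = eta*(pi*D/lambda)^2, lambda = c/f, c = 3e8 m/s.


lambda = c / f = 3.0000e+08 / 5.8593e+09 = 0.05120066 m
G_linear = 0.54000 * (pi * 8.7700 / 0.05120066)^2 = 156365.7
G_dBi = 10 * log10(156365.7) = 51.94 dBi

51.94 dBi


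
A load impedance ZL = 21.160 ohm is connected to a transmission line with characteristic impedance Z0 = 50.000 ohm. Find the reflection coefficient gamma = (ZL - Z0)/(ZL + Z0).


gamma = (21.160 - 50.000) / (21.160 + 50.000) = -0.4053

-0.4053


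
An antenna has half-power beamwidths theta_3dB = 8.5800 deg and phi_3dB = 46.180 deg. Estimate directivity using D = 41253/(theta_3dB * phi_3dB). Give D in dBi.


D_linear = 41253 / (8.5800 * 46.180) = 104.1152
D_dBi = 10 * log10(104.1152) = 20.18 dBi

20.18 dBi


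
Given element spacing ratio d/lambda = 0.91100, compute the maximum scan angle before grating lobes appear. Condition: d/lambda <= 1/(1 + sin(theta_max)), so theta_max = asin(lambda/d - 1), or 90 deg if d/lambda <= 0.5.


lambda/d - 1 = 1/0.91100 - 1 = 0.09769484
theta_max = asin(0.09769484) = 5.606 deg

5.606 deg


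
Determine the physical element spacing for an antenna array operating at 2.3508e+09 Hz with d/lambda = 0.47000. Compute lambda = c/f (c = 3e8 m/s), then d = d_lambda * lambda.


lambda = c / f = 3.0000e+08 / 2.3508e+09 = 0.1276161 m
d = 0.47000 * 0.1276161 = 0.05998 m

0.05998 m


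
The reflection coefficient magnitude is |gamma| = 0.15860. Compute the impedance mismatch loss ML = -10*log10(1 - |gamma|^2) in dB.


ML = -10 * log10(1 - 0.15860^2) = -10 * log10(0.97484604) = 0.1106 dB

0.1106 dB


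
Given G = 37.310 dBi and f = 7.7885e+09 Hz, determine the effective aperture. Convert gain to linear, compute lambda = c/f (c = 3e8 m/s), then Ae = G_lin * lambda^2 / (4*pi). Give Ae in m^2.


lambda = c / f = 3.0000e+08 / 7.7885e+09 = 0.03851833 m
G_linear = 10^(37.310/10) = 5382.698
Ae = G_linear * lambda^2 / (4*pi) = 5382.698 * 0.03851833^2 / (4*pi) = 0.6355 m^2

0.6355 m^2


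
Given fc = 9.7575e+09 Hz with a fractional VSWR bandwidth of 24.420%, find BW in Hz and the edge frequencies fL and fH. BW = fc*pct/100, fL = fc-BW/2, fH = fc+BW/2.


BW = 9.7575e+09 * 24.420/100 = 2.382782e+09 Hz
fL = 9.7575e+09 - 2.382782e+09/2 = 8.566e+09 Hz
fH = 9.7575e+09 + 2.382782e+09/2 = 1.095e+10 Hz

BW=2.383e+09 Hz, fL=8.566e+09 Hz, fH=1.095e+10 Hz


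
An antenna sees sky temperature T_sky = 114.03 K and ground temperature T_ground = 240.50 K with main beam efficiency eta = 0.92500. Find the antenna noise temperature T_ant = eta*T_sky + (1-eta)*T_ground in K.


T_ant = 0.92500 * 114.03 + (1 - 0.92500) * 240.50 = 123.5 K

123.5 K


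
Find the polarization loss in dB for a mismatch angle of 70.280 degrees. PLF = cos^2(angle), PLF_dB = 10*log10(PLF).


PLF_linear = cos^2(70.280 deg) = 0.1138549
PLF_dB = 10 * log10(0.1138549) = -9.436 dB

-9.436 dB


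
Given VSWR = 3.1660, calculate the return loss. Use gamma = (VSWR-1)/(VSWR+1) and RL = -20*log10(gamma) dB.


gamma = (3.1660 - 1) / (3.1660 + 1) = 0.5199232
RL = -20 * log10(0.5199232) = 5.681 dB

5.681 dB


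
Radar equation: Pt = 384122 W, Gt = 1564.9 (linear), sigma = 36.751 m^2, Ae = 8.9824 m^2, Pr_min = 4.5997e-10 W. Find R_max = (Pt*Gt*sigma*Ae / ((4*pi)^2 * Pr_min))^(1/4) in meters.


R^4 = 384122*1564.9*36.751*8.9824 / ((4*pi)^2 * 4.5997e-10) = 2.731921e+18
R_max = 2.731921e+18^0.25 = 40655 m

40655 m


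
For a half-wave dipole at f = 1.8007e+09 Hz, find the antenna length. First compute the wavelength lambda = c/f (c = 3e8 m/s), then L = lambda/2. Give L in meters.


lambda = c / f = 3.0000e+08 / 1.8007e+09 = 0.1666019 m
L = lambda / 2 = 0.1666019 / 2 = 0.08330 m

0.08330 m


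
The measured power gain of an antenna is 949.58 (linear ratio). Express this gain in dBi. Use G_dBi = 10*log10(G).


G_dBi = 10 * log10(949.58) = 29.78 dBi

29.78 dBi


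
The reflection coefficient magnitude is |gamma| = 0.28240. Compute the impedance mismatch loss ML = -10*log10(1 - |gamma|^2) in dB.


ML = -10 * log10(1 - 0.28240^2) = -10 * log10(0.92025024) = 0.3609 dB

0.3609 dB


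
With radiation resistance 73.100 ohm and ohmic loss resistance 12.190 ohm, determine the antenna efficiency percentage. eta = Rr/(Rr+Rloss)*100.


eta = 73.100 / (73.100 + 12.190) * 100 = 85.71%

85.71%


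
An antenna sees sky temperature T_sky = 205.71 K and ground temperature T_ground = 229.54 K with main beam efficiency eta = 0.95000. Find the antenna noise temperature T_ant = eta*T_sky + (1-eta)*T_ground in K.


T_ant = 0.95000 * 205.71 + (1 - 0.95000) * 229.54 = 206.9 K

206.9 K


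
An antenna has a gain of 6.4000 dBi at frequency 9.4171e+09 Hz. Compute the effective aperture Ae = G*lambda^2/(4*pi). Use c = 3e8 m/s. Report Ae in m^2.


lambda = c / f = 3.0000e+08 / 9.4171e+09 = 0.03185694 m
G_linear = 10^(6.4000/10) = 4.365158
Ae = G_linear * lambda^2 / (4*pi) = 4.365158 * 0.03185694^2 / (4*pi) = 3.525e-04 m^2

3.525e-04 m^2


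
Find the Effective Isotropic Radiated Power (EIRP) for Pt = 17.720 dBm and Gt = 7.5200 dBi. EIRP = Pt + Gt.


EIRP = Pt + Gt = 17.720 + 7.5200 = 25.24 dBm

25.24 dBm


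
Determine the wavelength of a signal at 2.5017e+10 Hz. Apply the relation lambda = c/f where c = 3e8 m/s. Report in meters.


lambda = c / f = 3.0000e+08 / 2.5017e+10 = 0.01199 m

0.01199 m


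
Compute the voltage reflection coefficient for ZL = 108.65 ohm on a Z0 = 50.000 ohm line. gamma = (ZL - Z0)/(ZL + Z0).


gamma = (108.65 - 50.000) / (108.65 + 50.000) = 0.3697

0.3697


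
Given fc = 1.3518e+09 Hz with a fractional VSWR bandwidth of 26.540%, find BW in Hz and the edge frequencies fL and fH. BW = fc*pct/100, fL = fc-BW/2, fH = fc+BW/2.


BW = 1.3518e+09 * 26.540/100 = 3.587677e+08 Hz
fL = 1.3518e+09 - 3.587677e+08/2 = 1.172e+09 Hz
fH = 1.3518e+09 + 3.587677e+08/2 = 1.531e+09 Hz

BW=3.588e+08 Hz, fL=1.172e+09 Hz, fH=1.531e+09 Hz


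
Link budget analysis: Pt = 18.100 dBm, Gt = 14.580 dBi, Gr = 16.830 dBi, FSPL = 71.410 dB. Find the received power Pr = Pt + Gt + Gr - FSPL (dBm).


Pr = 18.100 + 14.580 + 16.830 - 71.410 = -21.90 dBm

-21.90 dBm


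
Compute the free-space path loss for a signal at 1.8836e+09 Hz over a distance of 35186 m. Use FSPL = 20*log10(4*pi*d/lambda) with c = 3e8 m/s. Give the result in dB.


lambda = c / f = 3.0000e+08 / 1.8836e+09 = 0.1592695 m
FSPL = 20 * log10(4*pi*35186/0.1592695) = 128.9 dB

128.9 dB


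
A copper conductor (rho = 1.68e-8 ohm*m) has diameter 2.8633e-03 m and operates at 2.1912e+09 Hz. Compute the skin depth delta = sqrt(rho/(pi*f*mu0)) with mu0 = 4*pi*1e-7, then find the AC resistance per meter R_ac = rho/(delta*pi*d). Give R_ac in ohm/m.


delta = sqrt(1.68e-8 / (pi * 2.1912e+09 * 4*pi*1e-7)) = 1.393586e-06 m
R_ac = 1.68e-8 / (1.393586e-06 * pi * 2.8633e-03) = 1.340 ohm/m

1.340 ohm/m


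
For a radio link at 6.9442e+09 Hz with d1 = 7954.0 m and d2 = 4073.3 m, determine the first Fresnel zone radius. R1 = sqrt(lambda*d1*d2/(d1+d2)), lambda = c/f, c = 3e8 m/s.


lambda = c / f = 3.0000e+08 / 6.9442e+09 = 0.04320152 m
R1 = sqrt(0.04320152 * 7954.0 * 4073.3 / (7954.0 + 4073.3)) = 10.79 m

10.79 m


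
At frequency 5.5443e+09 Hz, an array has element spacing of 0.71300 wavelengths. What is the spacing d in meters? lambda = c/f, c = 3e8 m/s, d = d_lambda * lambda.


lambda = c / f = 3.0000e+08 / 5.5443e+09 = 0.05410963 m
d = 0.71300 * 0.05410963 = 0.03858 m

0.03858 m


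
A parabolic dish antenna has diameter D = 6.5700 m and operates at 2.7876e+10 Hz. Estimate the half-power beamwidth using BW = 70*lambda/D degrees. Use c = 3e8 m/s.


lambda = c / f = 3.0000e+08 / 2.7876e+10 = 0.01076195 m
BW = 70 * 0.01076195 / 6.5700 = 0.1147 deg

0.1147 deg


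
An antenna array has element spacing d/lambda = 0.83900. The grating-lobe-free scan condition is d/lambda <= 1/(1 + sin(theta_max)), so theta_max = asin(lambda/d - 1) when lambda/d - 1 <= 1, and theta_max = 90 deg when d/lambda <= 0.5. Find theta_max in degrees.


lambda/d - 1 = 1/0.83900 - 1 = 0.1918951
theta_max = asin(0.1918951) = 11.06 deg

11.06 deg


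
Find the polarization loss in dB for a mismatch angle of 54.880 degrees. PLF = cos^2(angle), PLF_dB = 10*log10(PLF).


PLF_linear = cos^2(54.880 deg) = 0.3309595
PLF_dB = 10 * log10(0.3309595) = -4.802 dB

-4.802 dB


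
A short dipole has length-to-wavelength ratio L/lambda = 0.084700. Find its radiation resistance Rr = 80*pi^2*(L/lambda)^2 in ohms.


Rr = 80 * pi^2 * (0.084700)^2 = 80 * 9.869604 * 7.174090e-03 = 5.664 ohm

5.664 ohm


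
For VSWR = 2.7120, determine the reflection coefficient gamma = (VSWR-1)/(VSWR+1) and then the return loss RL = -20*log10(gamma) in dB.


gamma = (2.7120 - 1) / (2.7120 + 1) = 0.4612069
RL = -20 * log10(0.4612069) = 6.722 dB

6.722 dB


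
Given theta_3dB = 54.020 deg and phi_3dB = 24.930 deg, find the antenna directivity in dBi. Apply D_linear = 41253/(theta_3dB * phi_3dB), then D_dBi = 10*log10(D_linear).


D_linear = 41253 / (54.020 * 24.930) = 30.63223
D_dBi = 10 * log10(30.63223) = 14.86 dBi

14.86 dBi


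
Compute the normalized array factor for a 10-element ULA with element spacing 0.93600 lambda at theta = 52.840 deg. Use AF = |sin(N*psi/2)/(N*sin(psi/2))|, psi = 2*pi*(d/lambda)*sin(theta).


psi = 2*pi*0.93600*sin(52.840 deg) = 4.686923 rad
AF = |sin(10*4.686923/2) / (10*sin(4.686923/2))| = 0.1385

0.1385


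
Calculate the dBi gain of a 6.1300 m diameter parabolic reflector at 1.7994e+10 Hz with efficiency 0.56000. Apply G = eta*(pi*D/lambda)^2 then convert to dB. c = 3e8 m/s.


lambda = c / f = 3.0000e+08 / 1.7994e+10 = 0.01667222 m
G_linear = 0.56000 * (pi * 6.1300 / 0.01667222)^2 = 747174.2
G_dBi = 10 * log10(747174.2) = 58.73 dBi

58.73 dBi


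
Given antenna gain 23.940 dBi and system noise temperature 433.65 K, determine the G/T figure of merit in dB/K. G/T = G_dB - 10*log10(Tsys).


G/T = 23.940 - 10*log10(433.65) = 23.940 - 26.37139 = -2.431 dB/K

-2.431 dB/K


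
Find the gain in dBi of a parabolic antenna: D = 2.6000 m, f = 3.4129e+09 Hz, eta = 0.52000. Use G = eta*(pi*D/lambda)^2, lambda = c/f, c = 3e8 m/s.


lambda = c / f = 3.0000e+08 / 3.4129e+09 = 0.08790178 m
G_linear = 0.52000 * (pi * 2.6000 / 0.08790178)^2 = 4490.084
G_dBi = 10 * log10(4490.084) = 36.52 dBi

36.52 dBi


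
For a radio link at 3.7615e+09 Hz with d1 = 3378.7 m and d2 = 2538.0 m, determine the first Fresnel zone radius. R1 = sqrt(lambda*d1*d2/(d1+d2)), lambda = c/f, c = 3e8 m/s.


lambda = c / f = 3.0000e+08 / 3.7615e+09 = 0.07975542 m
R1 = sqrt(0.07975542 * 3378.7 * 2538.0 / (3378.7 + 2538.0)) = 10.75 m

10.75 m


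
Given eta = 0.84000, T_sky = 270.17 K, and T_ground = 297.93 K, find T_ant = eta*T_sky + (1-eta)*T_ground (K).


T_ant = 0.84000 * 270.17 + (1 - 0.84000) * 297.93 = 274.6 K

274.6 K


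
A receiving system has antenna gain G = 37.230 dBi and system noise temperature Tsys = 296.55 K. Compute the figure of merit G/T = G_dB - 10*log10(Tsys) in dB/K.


G/T = 37.230 - 10*log10(296.55) = 37.230 - 24.72098 = 12.51 dB/K

12.51 dB/K


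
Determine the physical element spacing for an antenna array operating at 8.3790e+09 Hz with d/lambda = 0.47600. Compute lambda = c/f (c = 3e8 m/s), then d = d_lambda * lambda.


lambda = c / f = 3.0000e+08 / 8.3790e+09 = 0.03580380 m
d = 0.47600 * 0.03580380 = 0.01704 m

0.01704 m


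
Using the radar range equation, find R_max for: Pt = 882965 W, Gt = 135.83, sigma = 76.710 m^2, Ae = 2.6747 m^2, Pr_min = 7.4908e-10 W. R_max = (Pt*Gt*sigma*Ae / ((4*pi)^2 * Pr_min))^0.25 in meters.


R^4 = 882965*135.83*76.710*2.6747 / ((4*pi)^2 * 7.4908e-10) = 2.080263e+17
R_max = 2.080263e+17^0.25 = 21356 m

21356 m


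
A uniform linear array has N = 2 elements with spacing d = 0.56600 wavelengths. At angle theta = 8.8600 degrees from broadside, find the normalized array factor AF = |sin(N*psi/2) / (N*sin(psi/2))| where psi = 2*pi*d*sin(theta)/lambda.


psi = 2*pi*0.56600*sin(8.8600 deg) = 0.5477409 rad
AF = |sin(2*0.5477409/2) / (2*sin(0.5477409/2))| = 0.9627

0.9627


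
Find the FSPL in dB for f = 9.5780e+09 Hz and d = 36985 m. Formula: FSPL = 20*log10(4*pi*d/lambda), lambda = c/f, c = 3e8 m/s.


lambda = c / f = 3.0000e+08 / 9.5780e+09 = 0.03132178 m
FSPL = 20 * log10(4*pi*36985/0.03132178) = 143.4 dB

143.4 dB


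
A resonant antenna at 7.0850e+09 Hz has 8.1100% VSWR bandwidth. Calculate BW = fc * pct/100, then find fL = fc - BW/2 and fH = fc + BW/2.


BW = 7.0850e+09 * 8.1100/100 = 5.745935e+08 Hz
fL = 7.0850e+09 - 5.745935e+08/2 = 6.798e+09 Hz
fH = 7.0850e+09 + 5.745935e+08/2 = 7.372e+09 Hz

BW=5.746e+08 Hz, fL=6.798e+09 Hz, fH=7.372e+09 Hz


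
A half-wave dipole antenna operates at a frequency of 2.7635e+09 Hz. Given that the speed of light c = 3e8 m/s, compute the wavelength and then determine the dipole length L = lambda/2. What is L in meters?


lambda = c / f = 3.0000e+08 / 2.7635e+09 = 0.1085580 m
L = lambda / 2 = 0.1085580 / 2 = 0.05428 m

0.05428 m


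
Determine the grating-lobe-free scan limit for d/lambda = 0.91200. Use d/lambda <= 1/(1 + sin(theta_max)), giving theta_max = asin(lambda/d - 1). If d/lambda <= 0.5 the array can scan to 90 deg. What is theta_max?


lambda/d - 1 = 1/0.91200 - 1 = 0.09649123
theta_max = asin(0.09649123) = 5.537 deg

5.537 deg


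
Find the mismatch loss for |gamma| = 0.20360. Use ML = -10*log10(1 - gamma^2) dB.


ML = -10 * log10(1 - 0.20360^2) = -10 * log10(0.95854704) = 0.1839 dB

0.1839 dB


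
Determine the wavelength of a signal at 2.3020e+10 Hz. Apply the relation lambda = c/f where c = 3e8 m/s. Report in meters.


lambda = c / f = 3.0000e+08 / 2.3020e+10 = 0.01303 m

0.01303 m


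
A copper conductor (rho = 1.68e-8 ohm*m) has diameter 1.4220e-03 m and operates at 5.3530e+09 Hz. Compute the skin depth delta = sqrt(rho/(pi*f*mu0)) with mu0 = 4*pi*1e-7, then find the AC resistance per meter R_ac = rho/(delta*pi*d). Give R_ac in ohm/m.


delta = sqrt(1.68e-8 / (pi * 5.3530e+09 * 4*pi*1e-7)) = 8.916125e-07 m
R_ac = 1.68e-8 / (8.916125e-07 * pi * 1.4220e-03) = 4.218 ohm/m

4.218 ohm/m


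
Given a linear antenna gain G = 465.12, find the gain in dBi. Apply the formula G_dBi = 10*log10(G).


G_dBi = 10 * log10(465.12) = 26.68 dBi

26.68 dBi


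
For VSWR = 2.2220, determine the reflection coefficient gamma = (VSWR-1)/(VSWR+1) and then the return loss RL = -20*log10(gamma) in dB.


gamma = (2.2220 - 1) / (2.2220 + 1) = 0.3792675
RL = -20 * log10(0.3792675) = 8.421 dB

8.421 dB


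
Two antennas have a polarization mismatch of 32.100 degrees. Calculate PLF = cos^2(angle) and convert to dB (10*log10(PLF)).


PLF_linear = cos^2(32.100 deg) = 0.7176155
PLF_dB = 10 * log10(0.7176155) = -1.441 dB

-1.441 dB


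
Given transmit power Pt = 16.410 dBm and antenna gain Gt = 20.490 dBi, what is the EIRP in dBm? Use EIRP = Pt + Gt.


EIRP = Pt + Gt = 16.410 + 20.490 = 36.90 dBm

36.90 dBm


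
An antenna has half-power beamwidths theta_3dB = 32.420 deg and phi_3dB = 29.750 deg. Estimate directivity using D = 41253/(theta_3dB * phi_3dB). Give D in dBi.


D_linear = 41253 / (32.420 * 29.750) = 42.77161
D_dBi = 10 * log10(42.77161) = 16.31 dBi

16.31 dBi


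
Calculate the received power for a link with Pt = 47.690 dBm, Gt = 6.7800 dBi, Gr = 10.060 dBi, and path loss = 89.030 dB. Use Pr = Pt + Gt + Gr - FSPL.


Pr = 47.690 + 6.7800 + 10.060 - 89.030 = -24.50 dBm

-24.50 dBm


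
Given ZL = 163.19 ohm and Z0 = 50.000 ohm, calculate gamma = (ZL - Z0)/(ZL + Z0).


gamma = (163.19 - 50.000) / (163.19 + 50.000) = 0.5309

0.5309


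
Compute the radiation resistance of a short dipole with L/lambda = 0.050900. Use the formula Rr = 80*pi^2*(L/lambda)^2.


Rr = 80 * pi^2 * (0.050900)^2 = 80 * 9.869604 * 2.590810e-03 = 2.046 ohm

2.046 ohm


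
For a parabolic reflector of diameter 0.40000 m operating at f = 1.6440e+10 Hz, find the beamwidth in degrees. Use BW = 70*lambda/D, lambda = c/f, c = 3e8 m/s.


lambda = c / f = 3.0000e+08 / 1.6440e+10 = 0.01824818 m
BW = 70 * 0.01824818 / 0.40000 = 3.193 deg

3.193 deg


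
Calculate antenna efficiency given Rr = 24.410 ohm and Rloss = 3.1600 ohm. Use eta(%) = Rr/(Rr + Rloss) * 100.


eta = 24.410 / (24.410 + 3.1600) * 100 = 88.54%

88.54%


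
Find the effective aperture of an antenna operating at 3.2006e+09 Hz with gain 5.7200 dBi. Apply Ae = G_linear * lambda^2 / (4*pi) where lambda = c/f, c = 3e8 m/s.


lambda = c / f = 3.0000e+08 / 3.2006e+09 = 0.09373243 m
G_linear = 10^(5.7200/10) = 3.732502
Ae = G_linear * lambda^2 / (4*pi) = 3.732502 * 0.09373243^2 / (4*pi) = 2.610e-03 m^2

2.610e-03 m^2


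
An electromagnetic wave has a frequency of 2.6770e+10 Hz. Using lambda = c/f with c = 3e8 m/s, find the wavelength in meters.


lambda = c / f = 3.0000e+08 / 2.6770e+10 = 0.01121 m

0.01121 m


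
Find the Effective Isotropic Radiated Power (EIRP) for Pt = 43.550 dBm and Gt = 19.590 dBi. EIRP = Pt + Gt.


EIRP = Pt + Gt = 43.550 + 19.590 = 63.14 dBm

63.14 dBm


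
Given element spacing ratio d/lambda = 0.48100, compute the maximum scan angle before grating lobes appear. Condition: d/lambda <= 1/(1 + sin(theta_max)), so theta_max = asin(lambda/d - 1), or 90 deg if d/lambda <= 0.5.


lambda/d - 1 = 1/0.48100 - 1 = 1.079002 >= 1
d/lambda <= 0.5, so the array can scan to endfire without grating lobes: theta_max = 90 deg

90 deg


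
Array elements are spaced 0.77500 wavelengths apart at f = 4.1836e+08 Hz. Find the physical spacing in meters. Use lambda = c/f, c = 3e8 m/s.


lambda = c / f = 3.0000e+08 / 4.1836e+08 = 0.7170858 m
d = 0.77500 * 0.7170858 = 0.5557 m

0.5557 m


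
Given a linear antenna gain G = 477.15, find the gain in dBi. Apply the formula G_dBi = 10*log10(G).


G_dBi = 10 * log10(477.15) = 26.79 dBi

26.79 dBi


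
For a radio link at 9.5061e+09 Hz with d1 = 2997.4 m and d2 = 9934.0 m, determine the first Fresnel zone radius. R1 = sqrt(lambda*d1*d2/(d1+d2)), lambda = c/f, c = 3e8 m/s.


lambda = c / f = 3.0000e+08 / 9.5061e+09 = 0.03155868 m
R1 = sqrt(0.03155868 * 2997.4 * 9934.0 / (2997.4 + 9934.0)) = 8.525 m

8.525 m


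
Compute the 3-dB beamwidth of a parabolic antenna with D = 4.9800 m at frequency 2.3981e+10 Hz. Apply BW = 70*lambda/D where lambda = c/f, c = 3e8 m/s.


lambda = c / f = 3.0000e+08 / 2.3981e+10 = 0.01250990 m
BW = 70 * 0.01250990 / 4.9800 = 0.1758 deg

0.1758 deg


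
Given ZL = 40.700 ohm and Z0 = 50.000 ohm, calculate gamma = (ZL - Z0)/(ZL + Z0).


gamma = (40.700 - 50.000) / (40.700 + 50.000) = -0.1025

-0.1025


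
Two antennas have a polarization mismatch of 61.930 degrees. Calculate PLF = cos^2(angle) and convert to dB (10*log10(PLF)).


PLF_linear = cos^2(61.930 deg) = 0.2214172
PLF_dB = 10 * log10(0.2214172) = -6.548 dB

-6.548 dB


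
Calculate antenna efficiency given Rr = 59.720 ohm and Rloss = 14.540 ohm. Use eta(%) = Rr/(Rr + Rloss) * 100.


eta = 59.720 / (59.720 + 14.540) * 100 = 80.42%

80.42%


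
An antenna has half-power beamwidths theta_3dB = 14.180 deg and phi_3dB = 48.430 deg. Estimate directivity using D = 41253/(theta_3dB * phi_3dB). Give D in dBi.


D_linear = 41253 / (14.180 * 48.430) = 60.07100
D_dBi = 10 * log10(60.07100) = 17.79 dBi

17.79 dBi


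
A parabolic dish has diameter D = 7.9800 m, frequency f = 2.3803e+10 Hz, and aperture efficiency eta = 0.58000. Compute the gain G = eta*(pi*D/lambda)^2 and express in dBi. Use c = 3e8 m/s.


lambda = c / f = 3.0000e+08 / 2.3803e+10 = 0.01260345 m
G_linear = 0.58000 * (pi * 7.9800 / 0.01260345)^2 = 2.294852e+06
G_dBi = 10 * log10(2.294852e+06) = 63.61 dBi

63.61 dBi


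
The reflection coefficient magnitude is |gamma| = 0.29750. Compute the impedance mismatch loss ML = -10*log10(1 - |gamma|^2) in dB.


ML = -10 * log10(1 - 0.29750^2) = -10 * log10(0.91149375) = 0.4025 dB

0.4025 dB


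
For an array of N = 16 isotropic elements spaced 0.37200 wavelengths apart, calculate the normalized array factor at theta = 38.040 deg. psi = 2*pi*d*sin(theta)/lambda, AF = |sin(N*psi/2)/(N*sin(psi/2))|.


psi = 2*pi*0.37200*sin(38.040 deg) = 1.440299 rad
AF = |sin(16*1.440299/2) / (16*sin(1.440299/2))| = 0.08192

0.08192


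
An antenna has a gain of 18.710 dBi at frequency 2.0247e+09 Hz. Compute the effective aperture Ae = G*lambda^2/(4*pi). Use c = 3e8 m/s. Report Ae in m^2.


lambda = c / f = 3.0000e+08 / 2.0247e+09 = 0.1481701 m
G_linear = 10^(18.710/10) = 74.30191
Ae = G_linear * lambda^2 / (4*pi) = 74.30191 * 0.1481701^2 / (4*pi) = 0.1298 m^2

0.1298 m^2


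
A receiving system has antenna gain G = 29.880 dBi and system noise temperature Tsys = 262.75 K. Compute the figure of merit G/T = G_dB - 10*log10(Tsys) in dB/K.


G/T = 29.880 - 10*log10(262.75) = 29.880 - 24.19543 = 5.685 dB/K

5.685 dB/K


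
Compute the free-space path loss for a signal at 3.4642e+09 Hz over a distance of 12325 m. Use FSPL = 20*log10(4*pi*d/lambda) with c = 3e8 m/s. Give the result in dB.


lambda = c / f = 3.0000e+08 / 3.4642e+09 = 0.08660008 m
FSPL = 20 * log10(4*pi*12325/0.08660008) = 125.0 dB

125.0 dB


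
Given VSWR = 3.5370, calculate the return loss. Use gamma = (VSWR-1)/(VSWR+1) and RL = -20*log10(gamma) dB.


gamma = (3.5370 - 1) / (3.5370 + 1) = 0.5591801
RL = -20 * log10(0.5591801) = 5.049 dB

5.049 dB
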